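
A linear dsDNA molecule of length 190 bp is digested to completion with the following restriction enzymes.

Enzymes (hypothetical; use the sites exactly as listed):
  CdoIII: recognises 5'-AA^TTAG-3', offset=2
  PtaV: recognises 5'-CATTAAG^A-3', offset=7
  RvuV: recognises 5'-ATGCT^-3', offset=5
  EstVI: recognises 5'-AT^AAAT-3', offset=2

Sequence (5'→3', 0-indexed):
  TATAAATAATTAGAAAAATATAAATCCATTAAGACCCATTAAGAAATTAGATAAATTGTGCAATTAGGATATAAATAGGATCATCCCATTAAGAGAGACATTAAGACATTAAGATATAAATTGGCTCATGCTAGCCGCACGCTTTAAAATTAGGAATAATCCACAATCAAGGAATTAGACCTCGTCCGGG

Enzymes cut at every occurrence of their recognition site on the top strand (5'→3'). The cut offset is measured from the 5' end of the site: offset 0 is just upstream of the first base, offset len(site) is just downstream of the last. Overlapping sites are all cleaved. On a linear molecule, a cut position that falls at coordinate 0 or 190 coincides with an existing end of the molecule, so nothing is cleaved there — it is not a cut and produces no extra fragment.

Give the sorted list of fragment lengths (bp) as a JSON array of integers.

Scan for sites:
  CdoIII AATTAG/2: at [7, 44, 61, 147, 172] ⇒ [9, 46, 63, 149, 174]
  PtaV CATTAAGA/7: at [26, 36, 86, 98, 106] ⇒ [33, 43, 93, 105, 113]
  RvuV ATGCT/5: at [127] ⇒ [132]
  EstVI ATAAAT/2: at [1, 19, 50, 70, 115] ⇒ [3, 21, 52, 72, 117]

All cut coordinates (distinct, sorted): [3, 9, 21, 33, 43, 46, 52, 63, 72, 93, 105, 113, 117, 132, 149, 174]

Fragments:
  [0,3): 3 bp
  [3,9): 6 bp
  [9,21): 12 bp
  [21,33): 12 bp
  [33,43): 10 bp
  [43,46): 3 bp
  [46,52): 6 bp
  [52,63): 11 bp
  [63,72): 9 bp
  [72,93): 21 bp
  [93,105): 12 bp
  [105,113): 8 bp
  [113,117): 4 bp
  [117,132): 15 bp
  [132,149): 17 bp
  [149,174): 25 bp
  [174,190): 16 bp

[3,3,4,6,6,8,9,10,11,12,12,12,15,16,17,21,25]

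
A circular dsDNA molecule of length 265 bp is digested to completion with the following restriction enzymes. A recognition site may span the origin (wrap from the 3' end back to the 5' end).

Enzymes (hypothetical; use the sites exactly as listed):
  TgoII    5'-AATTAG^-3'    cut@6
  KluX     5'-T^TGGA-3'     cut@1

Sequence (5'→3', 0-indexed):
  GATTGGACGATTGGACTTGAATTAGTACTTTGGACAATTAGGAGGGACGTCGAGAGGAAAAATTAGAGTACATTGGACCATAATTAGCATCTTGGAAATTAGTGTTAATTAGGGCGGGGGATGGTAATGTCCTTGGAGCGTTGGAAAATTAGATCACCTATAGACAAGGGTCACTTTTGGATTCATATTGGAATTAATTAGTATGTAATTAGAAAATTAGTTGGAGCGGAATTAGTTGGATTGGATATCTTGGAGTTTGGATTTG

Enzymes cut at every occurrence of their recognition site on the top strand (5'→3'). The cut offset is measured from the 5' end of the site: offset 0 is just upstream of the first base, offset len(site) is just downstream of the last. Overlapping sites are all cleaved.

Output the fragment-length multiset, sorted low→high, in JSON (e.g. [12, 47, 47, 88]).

Site scan:
  TgoII (AATTAG, off=6): starts [19, 35, 60, 81, 96, 106, 146, 195, 206, 214, 229] → cuts [25, 41, 66, 87, 102, 112, 152, 201, 212, 220, 235]
  KluX (TTGGA, off=1): starts [2, 10, 29, 72, 91, 132, 140, 176, 187, 220, 235, 240, 249, 256, 262] → cuts [3, 11, 30, 73, 92, 133, 141, 177, 188, 221, 236, 241, 250, 257, 263]

Pooled cuts: [3, 11, 25, 30, 41, 66, 73, 87, 92, 102, 112, 133, 141, 152, 177, 188, 201, 212, 220, 221, 235, 236, 241, 250, 257, 263]

Fragments:
  3→11: 8 bp
  11→25: 14 bp
  25→30: 5 bp
  30→41: 11 bp
  41→66: 25 bp
  66→73: 7 bp
  73→87: 14 bp
  87→92: 5 bp
  92→102: 10 bp
  102→112: 10 bp
  112→133: 21 bp
  133→141: 8 bp
  141→152: 11 bp
  152→177: 25 bp
  177→188: 11 bp
  188→201: 13 bp
  201→212: 11 bp
  212→220: 8 bp
  220→221: 1 bp
  221→235: 14 bp
  235→236: 1 bp
  236→241: 5 bp
  241→250: 9 bp
  250→257: 7 bp
  257→263: 6 bp
  263→3 (wrap): 265-263+3 = 5 bp

[1,1,5,5,5,5,6,7,7,8,8,8,9,10,10,11,11,11,11,13,14,14,14,21,25,25]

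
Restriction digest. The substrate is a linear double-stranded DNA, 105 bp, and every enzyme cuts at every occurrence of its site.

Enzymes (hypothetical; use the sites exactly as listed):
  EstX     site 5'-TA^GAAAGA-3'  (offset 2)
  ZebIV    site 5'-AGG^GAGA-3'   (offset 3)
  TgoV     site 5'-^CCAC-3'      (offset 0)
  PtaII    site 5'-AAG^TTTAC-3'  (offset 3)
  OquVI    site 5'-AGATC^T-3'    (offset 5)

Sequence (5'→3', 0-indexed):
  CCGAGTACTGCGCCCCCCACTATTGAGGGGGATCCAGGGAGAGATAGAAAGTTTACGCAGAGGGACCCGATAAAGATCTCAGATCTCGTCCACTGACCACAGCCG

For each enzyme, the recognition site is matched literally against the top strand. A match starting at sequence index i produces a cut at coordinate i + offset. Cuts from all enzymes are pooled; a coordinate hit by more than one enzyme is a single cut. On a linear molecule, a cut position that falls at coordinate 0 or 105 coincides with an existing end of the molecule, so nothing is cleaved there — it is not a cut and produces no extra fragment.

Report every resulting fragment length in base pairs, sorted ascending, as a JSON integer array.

Scan for sites:
  EstX (TAGAAAGA, off=2): no sites
  ZebIV (AGGGAGA, off=3): starts [35] → cuts [38]
  TgoV (CCAC, off=0): starts [16, 89, 96] → cuts [16, 89, 96]
  PtaII (AAGTTTAC, off=3): starts [48] → cuts [51]
  OquVI (AGATCT, off=5): starts [73, 80] → cuts [78, 85]

Pooled cuts: [16, 38, 51, 78, 85, 89, 96]

Fragments:
  [0,16): 16 bp
  [16,38): 22 bp
  [38,51): 13 bp
  [51,78): 27 bp
  [78,85): 7 bp
  [85,89): 4 bp
  [89,96): 7 bp
  [96,105): 9 bp

[4,7,7,9,13,16,22,27]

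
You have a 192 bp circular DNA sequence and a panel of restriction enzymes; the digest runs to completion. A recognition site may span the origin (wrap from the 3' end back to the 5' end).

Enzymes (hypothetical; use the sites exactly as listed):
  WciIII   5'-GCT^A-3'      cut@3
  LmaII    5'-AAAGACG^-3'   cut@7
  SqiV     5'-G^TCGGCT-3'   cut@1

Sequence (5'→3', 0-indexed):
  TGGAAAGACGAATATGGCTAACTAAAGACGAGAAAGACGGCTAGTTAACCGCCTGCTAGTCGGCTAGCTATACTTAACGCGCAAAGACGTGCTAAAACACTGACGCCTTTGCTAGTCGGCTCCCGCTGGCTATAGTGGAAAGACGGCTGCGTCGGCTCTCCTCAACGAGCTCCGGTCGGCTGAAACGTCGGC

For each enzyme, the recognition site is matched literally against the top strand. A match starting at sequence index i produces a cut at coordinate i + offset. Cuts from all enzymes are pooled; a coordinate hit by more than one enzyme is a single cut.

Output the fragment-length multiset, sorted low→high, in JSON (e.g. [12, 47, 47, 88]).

Scan for sites:
  WciIII GCTA/3: at [16, 39, 54, 62, 66, 90, 110, 128] ⇒ [19, 42, 57, 65, 69, 93, 113, 131]
  LmaII AAAGACG/7: at [3, 23, 32, 82, 138] ⇒ [10, 30, 39, 89, 145]
  SqiV GTCGGCT/1: at [58, 114, 150, 174, 186] ⇒ [59, 115, 151, 175, 187]

All cut coordinates (distinct, sorted): [10, 19, 30, 39, 42, 57, 59, 65, 69, 89, 93, 113, 115, 131, 145, 151, 175, 187]

Fragments:
  10→19: 9 bp
  19→30: 11 bp
  30→39: 9 bp
  39→42: 3 bp
  42→57: 15 bp
  57→59: 2 bp
  59→65: 6 bp
  65→69: 4 bp
  69→89: 20 bp
  89→93: 4 bp
  93→113: 20 bp
  113→115: 2 bp
  115→131: 16 bp
  131→145: 14 bp
  145→151: 6 bp
  151→175: 24 bp
  175→187: 12 bp
  187→10 (wrap): 192-187+10 = 15 bp

[2,2,3,4,4,6,6,9,9,11,12,14,15,15,16,20,20,24]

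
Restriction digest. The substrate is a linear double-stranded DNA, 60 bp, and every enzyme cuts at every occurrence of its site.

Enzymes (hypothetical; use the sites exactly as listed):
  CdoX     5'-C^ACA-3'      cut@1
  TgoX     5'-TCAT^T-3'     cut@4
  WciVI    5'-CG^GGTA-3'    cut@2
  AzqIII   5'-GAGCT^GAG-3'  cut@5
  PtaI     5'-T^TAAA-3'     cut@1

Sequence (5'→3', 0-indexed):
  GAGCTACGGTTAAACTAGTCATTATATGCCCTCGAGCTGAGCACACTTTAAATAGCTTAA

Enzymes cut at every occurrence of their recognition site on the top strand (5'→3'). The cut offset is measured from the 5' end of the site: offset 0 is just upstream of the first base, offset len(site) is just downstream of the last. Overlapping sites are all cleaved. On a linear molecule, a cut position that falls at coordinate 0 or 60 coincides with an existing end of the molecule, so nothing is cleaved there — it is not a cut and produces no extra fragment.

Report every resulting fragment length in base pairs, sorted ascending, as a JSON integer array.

Scan for sites:
  CdoX CACA/1: at [41] ⇒ [42]
  TgoX TCATT/4: at [18] ⇒ [22]
  WciVI (CGGGTA, off=2): no sites
  AzqIII GAGCTGAG/5: at [33] ⇒ [38]
  PtaI TTAAA/1: at [9, 47] ⇒ [10, 48]

Pooled cuts: [10, 22, 38, 42, 48]

Fragments:
  [0,10): 10 bp
  [10,22): 12 bp
  [22,38): 16 bp
  [38,42): 4 bp
  [42,48): 6 bp
  [48,60): 12 bp

[4,6,10,12,12,16]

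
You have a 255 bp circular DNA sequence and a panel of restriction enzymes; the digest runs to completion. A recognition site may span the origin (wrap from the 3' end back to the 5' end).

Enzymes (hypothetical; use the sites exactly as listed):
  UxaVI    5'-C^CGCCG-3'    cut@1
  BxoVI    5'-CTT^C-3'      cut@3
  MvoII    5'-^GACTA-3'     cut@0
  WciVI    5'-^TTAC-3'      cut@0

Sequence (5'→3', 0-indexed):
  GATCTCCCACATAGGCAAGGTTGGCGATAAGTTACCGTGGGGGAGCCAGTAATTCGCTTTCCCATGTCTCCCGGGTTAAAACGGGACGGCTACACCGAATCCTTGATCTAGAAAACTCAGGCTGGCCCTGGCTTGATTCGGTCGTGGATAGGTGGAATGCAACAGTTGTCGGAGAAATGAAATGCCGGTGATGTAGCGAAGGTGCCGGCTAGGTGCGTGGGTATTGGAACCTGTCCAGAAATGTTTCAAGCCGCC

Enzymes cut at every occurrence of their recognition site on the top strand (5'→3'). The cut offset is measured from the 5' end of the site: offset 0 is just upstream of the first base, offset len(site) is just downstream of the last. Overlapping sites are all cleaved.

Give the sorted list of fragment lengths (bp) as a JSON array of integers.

Per-enzyme occurrences:
  UxaVI (CCGCCG, off=1): starts [250] → cuts [251]
  BxoVI (CTTC, off=3): no sites
  MvoII (GACTA, off=0): no sites
  WciVI (TTAC, off=0): starts [31] → cuts [31]

Pooled cuts: [31, 251]

Fragments:
  31→251: 220 bp
  251→31 (wrap): 255-251+31 = 35 bp

[35,220]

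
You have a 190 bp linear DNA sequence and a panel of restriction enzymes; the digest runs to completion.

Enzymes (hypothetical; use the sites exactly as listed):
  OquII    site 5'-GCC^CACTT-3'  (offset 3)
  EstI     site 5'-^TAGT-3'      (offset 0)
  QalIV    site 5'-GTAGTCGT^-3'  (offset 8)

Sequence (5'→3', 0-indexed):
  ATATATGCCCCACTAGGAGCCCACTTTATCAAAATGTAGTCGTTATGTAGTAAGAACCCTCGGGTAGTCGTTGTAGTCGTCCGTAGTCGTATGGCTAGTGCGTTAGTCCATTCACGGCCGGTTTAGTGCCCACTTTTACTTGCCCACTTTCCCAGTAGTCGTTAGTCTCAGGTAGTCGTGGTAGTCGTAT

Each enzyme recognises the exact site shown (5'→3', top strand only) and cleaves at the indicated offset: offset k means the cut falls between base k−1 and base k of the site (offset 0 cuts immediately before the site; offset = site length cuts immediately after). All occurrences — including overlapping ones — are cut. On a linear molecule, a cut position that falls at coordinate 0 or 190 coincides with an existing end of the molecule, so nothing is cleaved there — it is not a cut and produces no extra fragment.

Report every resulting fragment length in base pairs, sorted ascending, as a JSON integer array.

Site scan:
  OquII (GCCCACTT, off=3): starts [18, 127, 141] → cuts [21, 130, 144]
  EstI (TAGT, off=0): starts [36, 47, 64, 73, 83, 95, 103, 123, 155, 162, 172, 181] → cuts [36, 47, 64, 73, 83, 95, 103, 123, 155, 162, 172, 181]
  QalIV (GTAGTCGT, off=8): starts [35, 63, 72, 82, 154, 171, 180] → cuts [43, 71, 80, 90, 162, 179, 188]

Pooled cuts: [21, 36, 43, 47, 64, 71, 73, 80, 83, 90, 95, 103, 123, 130, 144, 155, 162, 172, 179, 181, 188]

Fragment lengths:
  [0,21): 21 bp
  [21,36): 15 bp
  [36,43): 7 bp
  [43,47): 4 bp
  [47,64): 17 bp
  [64,71): 7 bp
  [71,73): 2 bp
  [73,80): 7 bp
  [80,83): 3 bp
  [83,90): 7 bp
  [90,95): 5 bp
  [95,103): 8 bp
  [103,123): 20 bp
  [123,130): 7 bp
  [130,144): 14 bp
  [144,155): 11 bp
  [155,162): 7 bp
  [162,172): 10 bp
  [172,179): 7 bp
  [179,181): 2 bp
  [181,188): 7 bp
  [188,190): 2 bp

[2,2,2,3,4,5,7,7,7,7,7,7,7,7,8,10,11,14,15,17,20,21]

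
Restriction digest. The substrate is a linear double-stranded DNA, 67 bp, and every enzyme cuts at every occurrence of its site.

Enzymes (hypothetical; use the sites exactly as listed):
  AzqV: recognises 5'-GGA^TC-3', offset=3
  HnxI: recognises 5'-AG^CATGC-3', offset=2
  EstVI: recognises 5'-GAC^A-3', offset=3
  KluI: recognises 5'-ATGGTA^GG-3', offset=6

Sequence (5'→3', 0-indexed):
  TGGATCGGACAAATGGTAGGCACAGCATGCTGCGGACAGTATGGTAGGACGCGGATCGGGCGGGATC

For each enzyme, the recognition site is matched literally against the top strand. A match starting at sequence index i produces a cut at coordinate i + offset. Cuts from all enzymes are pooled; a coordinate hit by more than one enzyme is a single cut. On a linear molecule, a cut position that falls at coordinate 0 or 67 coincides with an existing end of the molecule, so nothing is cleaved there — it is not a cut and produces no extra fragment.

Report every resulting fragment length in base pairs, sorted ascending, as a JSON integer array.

Scan for sites:
  AzqV GGATC/3: at [1, 52, 62] ⇒ [4, 55, 65]
  HnxI AGCATGC/2: at [23] ⇒ [25]
  EstVI GACA/3: at [7, 34] ⇒ [10, 37]
  KluI ATGGTAGG/6: at [12, 40] ⇒ [18, 46]

All cut coordinates (distinct, sorted): [4, 10, 18, 25, 37, 46, 55, 65]

Fragments:
  [0,4): 4 bp
  [4,10): 6 bp
  [10,18): 8 bp
  [18,25): 7 bp
  [25,37): 12 bp
  [37,46): 9 bp
  [46,55): 9 bp
  [55,65): 10 bp
  [65,67): 2 bp

[2,4,6,7,8,9,9,10,12]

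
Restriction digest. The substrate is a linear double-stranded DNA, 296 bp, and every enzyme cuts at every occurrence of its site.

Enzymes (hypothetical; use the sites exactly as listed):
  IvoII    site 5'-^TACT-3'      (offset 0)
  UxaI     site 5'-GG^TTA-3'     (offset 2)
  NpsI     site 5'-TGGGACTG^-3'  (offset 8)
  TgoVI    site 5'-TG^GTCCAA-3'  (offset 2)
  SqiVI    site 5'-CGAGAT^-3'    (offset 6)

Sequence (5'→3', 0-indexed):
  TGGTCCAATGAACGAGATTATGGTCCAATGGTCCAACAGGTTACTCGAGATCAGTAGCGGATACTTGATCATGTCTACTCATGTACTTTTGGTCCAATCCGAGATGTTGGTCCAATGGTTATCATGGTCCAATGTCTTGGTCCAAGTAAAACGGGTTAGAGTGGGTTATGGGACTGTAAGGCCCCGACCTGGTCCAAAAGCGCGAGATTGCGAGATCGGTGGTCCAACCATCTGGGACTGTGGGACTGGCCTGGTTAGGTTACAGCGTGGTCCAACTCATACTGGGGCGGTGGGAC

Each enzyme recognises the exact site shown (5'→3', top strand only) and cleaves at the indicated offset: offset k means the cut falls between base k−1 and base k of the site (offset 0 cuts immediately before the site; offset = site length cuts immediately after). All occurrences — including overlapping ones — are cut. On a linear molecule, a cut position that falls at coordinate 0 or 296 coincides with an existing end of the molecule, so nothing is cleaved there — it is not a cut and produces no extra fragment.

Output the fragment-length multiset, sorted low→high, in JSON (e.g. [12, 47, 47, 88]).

Site scan:
  IvoII (TACT, off=0): starts [41, 61, 75, 83, 279] → cuts [41, 61, 75, 83, 279]
  UxaI (GGTTA, off=2): starts [38, 116, 153, 163, 252, 257] → cuts [40, 118, 155, 165, 254, 259]
  NpsI (TGGGACTG, off=8): starts [168, 232, 240] → cuts [176, 240, 248]
  TgoVI (TGGTCCAA, off=2): starts [0, 20, 28, 89, 107, 124, 137, 189, 219, 267] → cuts [2, 22, 30, 91, 109, 126, 139, 191, 221, 269]
  SqiVI (CGAGAT, off=6): starts [12, 45, 99, 202, 210] → cuts [18, 51, 105, 208, 216]

Pooled cuts: [2, 18, 22, 30, 40, 41, 51, 61, 75, 83, 91, 105, 109, 118, 126, 139, 155, 165, 176, 191, 208, 216, 221, 240, 248, 254, 259, 269, 279]

Fragment lengths:
  [0,2): 2 bp
  [2,18): 16 bp
  [18,22): 4 bp
  [22,30): 8 bp
  [30,40): 10 bp
  [40,41): 1 bp
  [41,51): 10 bp
  [51,61): 10 bp
  [61,75): 14 bp
  [75,83): 8 bp
  [83,91): 8 bp
  [91,105): 14 bp
  [105,109): 4 bp
  [109,118): 9 bp
  [118,126): 8 bp
  [126,139): 13 bp
  [139,155): 16 bp
  [155,165): 10 bp
  [165,176): 11 bp
  [176,191): 15 bp
  [191,208): 17 bp
  [208,216): 8 bp
  [216,221): 5 bp
  [221,240): 19 bp
  [240,248): 8 bp
  [248,254): 6 bp
  [254,259): 5 bp
  [259,269): 10 bp
  [269,279): 10 bp
  [279,296): 17 bp

[1,2,4,4,5,5,6,8,8,8,8,8,8,9,10,10,10,10,10,10,11,13,14,14,15,16,16,17,17,19]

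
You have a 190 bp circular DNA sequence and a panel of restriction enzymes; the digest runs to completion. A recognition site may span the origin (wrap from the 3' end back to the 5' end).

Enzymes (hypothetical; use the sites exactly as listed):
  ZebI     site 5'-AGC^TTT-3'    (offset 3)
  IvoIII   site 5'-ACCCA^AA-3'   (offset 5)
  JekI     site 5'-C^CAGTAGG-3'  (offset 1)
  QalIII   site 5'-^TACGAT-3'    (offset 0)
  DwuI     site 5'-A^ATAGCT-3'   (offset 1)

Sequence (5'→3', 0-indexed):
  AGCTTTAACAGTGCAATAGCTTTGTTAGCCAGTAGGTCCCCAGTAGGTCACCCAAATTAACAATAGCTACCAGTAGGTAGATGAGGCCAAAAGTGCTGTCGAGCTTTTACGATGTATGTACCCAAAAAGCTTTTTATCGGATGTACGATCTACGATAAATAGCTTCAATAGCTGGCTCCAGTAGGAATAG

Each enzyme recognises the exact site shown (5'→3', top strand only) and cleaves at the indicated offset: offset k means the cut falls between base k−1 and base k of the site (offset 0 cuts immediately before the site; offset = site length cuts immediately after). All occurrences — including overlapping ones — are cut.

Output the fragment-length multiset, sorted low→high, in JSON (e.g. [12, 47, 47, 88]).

Scan for sites:
  ZebI (AGCTTT, off=3): starts [0, 17, 101, 127] → cuts [3, 20, 104, 130]
  IvoIII (ACCCAAA, off=5): starts [49, 119] → cuts [54, 124]
  JekI (CCAGTAGG, off=1): starts [28, 39, 69, 177] → cuts [29, 40, 70, 178]
  QalIII (TACGAT, off=0): starts [107, 143, 150] → cuts [107, 143, 150]
  DwuI (AATAGCT, off=1): starts [14, 61, 157, 166] → cuts [15, 62, 158, 167]

Pooled cuts: [3, 15, 20, 29, 40, 54, 62, 70, 104, 107, 124, 130, 143, 150, 158, 167, 178]

Fragment lengths:
  3→15: 12 bp
  15→20: 5 bp
  20→29: 9 bp
  29→40: 11 bp
  40→54: 14 bp
  54→62: 8 bp
  62→70: 8 bp
  70→104: 34 bp
  104→107: 3 bp
  107→124: 17 bp
  124→130: 6 bp
  130→143: 13 bp
  143→150: 7 bp
  150→158: 8 bp
  158→167: 9 bp
  167→178: 11 bp
  178→3 (wrap): 190-178+3 = 15 bp

[3,5,6,7,8,8,8,9,9,11,11,12,13,14,15,17,34]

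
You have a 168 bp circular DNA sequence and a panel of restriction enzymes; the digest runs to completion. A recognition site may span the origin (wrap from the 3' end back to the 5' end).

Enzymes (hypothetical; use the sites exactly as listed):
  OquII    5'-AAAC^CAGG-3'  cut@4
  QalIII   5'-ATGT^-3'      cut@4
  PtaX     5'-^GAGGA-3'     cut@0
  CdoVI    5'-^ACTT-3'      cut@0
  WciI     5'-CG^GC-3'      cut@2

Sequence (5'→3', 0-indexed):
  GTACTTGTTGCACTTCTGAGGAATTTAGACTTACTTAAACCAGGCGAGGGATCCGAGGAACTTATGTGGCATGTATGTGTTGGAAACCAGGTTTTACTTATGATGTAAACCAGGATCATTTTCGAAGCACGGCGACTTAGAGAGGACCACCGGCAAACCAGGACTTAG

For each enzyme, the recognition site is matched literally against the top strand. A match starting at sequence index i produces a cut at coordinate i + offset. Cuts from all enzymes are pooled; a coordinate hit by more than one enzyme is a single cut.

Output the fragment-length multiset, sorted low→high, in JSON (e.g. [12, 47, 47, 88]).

[3,4,4,4,4,5,6,6,7,7,8,8,8,8,9,9,11,11,11,14,21]

Site scan:
  OquII (AAACCAGG, off=4): starts [36, 83, 106, 154] → cuts [40, 87, 110, 158]
  QalIII (ATGT, off=4): starts [63, 70, 74, 102] → cuts [67, 74, 78, 106]
  PtaX (GAGGA, off=0): starts [17, 54, 141] → cuts [17, 54, 141]
  CdoVI (ACTT, off=0): starts [2, 11, 28, 32, 59, 95, 134, 162] → cuts [2, 11, 28, 32, 59, 95, 134, 162]
  WciI (CGGC, off=2): starts [129, 150] → cuts [131, 152]

All cut coordinates (distinct, sorted): [2, 11, 17, 28, 32, 40, 54, 59, 67, 74, 78, 87, 95, 106, 110, 131, 134, 141, 152, 158, 162]

Fragments:
  2→11: 9 bp
  11→17: 6 bp
  17→28: 11 bp
  28→32: 4 bp
  32→40: 8 bp
  40→54: 14 bp
  54→59: 5 bp
  59→67: 8 bp
  67→74: 7 bp
  74→78: 4 bp
  78→87: 9 bp
  87→95: 8 bp
  95→106: 11 bp
  106→110: 4 bp
  110→131: 21 bp
  131→134: 3 bp
  134→141: 7 bp
  141→152: 11 bp
  152→158: 6 bp
  158→162: 4 bp
  162→2 (wrap): 168-162+2 = 8 bp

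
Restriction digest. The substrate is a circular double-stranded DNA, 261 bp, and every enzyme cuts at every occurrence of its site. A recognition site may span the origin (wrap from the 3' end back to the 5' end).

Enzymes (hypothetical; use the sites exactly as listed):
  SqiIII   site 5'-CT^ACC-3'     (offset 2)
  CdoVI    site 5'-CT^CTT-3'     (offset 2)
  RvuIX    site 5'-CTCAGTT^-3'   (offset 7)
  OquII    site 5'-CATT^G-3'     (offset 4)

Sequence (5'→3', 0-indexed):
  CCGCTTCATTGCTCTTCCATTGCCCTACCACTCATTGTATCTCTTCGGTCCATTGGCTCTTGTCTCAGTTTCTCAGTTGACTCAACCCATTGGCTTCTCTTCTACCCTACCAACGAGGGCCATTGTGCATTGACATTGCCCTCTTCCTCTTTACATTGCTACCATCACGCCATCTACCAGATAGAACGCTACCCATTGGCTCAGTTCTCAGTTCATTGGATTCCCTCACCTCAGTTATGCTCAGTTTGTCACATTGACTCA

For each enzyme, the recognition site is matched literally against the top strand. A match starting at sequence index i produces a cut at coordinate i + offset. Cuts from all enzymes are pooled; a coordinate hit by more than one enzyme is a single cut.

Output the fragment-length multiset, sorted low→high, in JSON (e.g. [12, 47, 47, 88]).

[3,3,4,4,5,5,5,5,6,6,6,7,7,7,7,8,8,9,9,9,10,10,12,12,13,15,15,16,16,19]

Site scan:
  SqiIII (CTACC, off=2): starts [24, 101, 106, 158, 173, 188] → cuts [26, 103, 108, 160, 175, 190]
  CdoVI (CTCTT, off=2): starts [11, 40, 56, 96, 140, 146] → cuts [13, 42, 58, 98, 142, 148]
  RvuIX (CTCAGTT, off=7): starts [63, 71, 199, 206, 229, 239] → cuts [70, 78, 206, 213, 236, 246]
  OquII (CATTG, off=4): starts [6, 17, 32, 50, 87, 120, 127, 133, 153, 193, 213, 251] → cuts [10, 21, 36, 54, 91, 124, 131, 137, 157, 197, 217, 255]

All cut coordinates (distinct, sorted): [10, 13, 21, 26, 36, 42, 54, 58, 70, 78, 91, 98, 103, 108, 124, 131, 137, 142, 148, 157, 160, 175, 190, 197, 206, 213, 217, 236, 246, 255]

Fragments:
  10→13: 3 bp
  13→21: 8 bp
  21→26: 5 bp
  26→36: 10 bp
  36→42: 6 bp
  42→54: 12 bp
  54→58: 4 bp
  58→70: 12 bp
  70→78: 8 bp
  78→91: 13 bp
  91→98: 7 bp
  98→103: 5 bp
  103→108: 5 bp
  108→124: 16 bp
  124→131: 7 bp
  131→137: 6 bp
  137→142: 5 bp
  142→148: 6 bp
  148→157: 9 bp
  157→160: 3 bp
  160→175: 15 bp
  175→190: 15 bp
  190→197: 7 bp
  197→206: 9 bp
  206→213: 7 bp
  213→217: 4 bp
  217→236: 19 bp
  236→246: 10 bp
  246→255: 9 bp
  255→10 (wrap): 261-255+10 = 16 bp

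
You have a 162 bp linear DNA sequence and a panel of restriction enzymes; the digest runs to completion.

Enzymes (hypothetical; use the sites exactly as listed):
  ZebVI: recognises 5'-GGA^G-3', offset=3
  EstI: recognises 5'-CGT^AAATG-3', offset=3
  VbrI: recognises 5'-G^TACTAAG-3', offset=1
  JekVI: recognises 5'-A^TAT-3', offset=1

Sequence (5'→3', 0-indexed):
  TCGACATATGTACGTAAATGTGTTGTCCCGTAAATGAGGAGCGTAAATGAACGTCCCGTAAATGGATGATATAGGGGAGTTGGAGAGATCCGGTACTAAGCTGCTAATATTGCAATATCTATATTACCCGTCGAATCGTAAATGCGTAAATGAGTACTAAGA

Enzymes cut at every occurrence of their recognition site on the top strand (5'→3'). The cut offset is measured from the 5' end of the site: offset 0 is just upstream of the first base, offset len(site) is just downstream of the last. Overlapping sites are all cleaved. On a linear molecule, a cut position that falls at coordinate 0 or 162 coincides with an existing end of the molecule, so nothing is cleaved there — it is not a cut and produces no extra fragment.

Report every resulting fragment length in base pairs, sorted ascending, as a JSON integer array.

Per-enzyme occurrences:
  ZebVI GGAG/3: at [37, 75, 81] ⇒ [40, 78, 84]
  EstI CGTAAATG/3: at [12, 28, 41, 56, 136, 144] ⇒ [15, 31, 44, 59, 139, 147]
  VbrI GTACTAAG/1: at [92, 153] ⇒ [93, 154]
  JekVI ATAT/1: at [5, 68, 106, 114, 120] ⇒ [6, 69, 107, 115, 121]

Pooled cuts: [6, 15, 31, 40, 44, 59, 69, 78, 84, 93, 107, 115, 121, 139, 147, 154]

Fragment lengths:
  [0,6): 6 bp
  [6,15): 9 bp
  [15,31): 16 bp
  [31,40): 9 bp
  [40,44): 4 bp
  [44,59): 15 bp
  [59,69): 10 bp
  [69,78): 9 bp
  [78,84): 6 bp
  [84,93): 9 bp
  [93,107): 14 bp
  [107,115): 8 bp
  [115,121): 6 bp
  [121,139): 18 bp
  [139,147): 8 bp
  [147,154): 7 bp
  [154,162): 8 bp

[4,6,6,6,7,8,8,8,9,9,9,9,10,14,15,16,18]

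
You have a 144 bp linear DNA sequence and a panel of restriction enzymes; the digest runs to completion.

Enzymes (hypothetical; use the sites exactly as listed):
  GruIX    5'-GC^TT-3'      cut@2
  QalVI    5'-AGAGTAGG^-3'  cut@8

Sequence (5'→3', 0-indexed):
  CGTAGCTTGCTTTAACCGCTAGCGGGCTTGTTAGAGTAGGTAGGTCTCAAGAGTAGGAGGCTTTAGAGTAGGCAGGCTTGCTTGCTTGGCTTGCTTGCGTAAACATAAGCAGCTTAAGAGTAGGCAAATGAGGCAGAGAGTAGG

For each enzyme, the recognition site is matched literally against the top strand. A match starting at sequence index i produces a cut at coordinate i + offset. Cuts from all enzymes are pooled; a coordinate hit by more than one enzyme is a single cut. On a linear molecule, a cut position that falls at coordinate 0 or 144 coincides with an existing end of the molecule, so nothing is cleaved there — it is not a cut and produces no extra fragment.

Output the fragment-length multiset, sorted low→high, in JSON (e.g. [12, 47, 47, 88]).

[4,4,4,4,4,5,5,6,11,11,13,17,17,19,20]

Per-enzyme occurrences:
  GruIX GCTT/2: at [4, 8, 25, 59, 75, 79, 83, 88, 92, 111] ⇒ [6, 10, 27, 61, 77, 81, 85, 90, 94, 113]
  QalVI AGAGTAGG/8: at [32, 49, 64, 116, 136] ⇒ [40, 57, 72, 124] (position 144 is a terminus of the linear molecule — no cut)

All cut coordinates (distinct, sorted): [6, 10, 27, 40, 57, 61, 72, 77, 81, 85, 90, 94, 113, 124]

Fragment lengths:
  [0,6): 6 bp
  [6,10): 4 bp
  [10,27): 17 bp
  [27,40): 13 bp
  [40,57): 17 bp
  [57,61): 4 bp
  [61,72): 11 bp
  [72,77): 5 bp
  [77,81): 4 bp
  [81,85): 4 bp
  [85,90): 5 bp
  [90,94): 4 bp
  [94,113): 19 bp
  [113,124): 11 bp
  [124,144): 20 bp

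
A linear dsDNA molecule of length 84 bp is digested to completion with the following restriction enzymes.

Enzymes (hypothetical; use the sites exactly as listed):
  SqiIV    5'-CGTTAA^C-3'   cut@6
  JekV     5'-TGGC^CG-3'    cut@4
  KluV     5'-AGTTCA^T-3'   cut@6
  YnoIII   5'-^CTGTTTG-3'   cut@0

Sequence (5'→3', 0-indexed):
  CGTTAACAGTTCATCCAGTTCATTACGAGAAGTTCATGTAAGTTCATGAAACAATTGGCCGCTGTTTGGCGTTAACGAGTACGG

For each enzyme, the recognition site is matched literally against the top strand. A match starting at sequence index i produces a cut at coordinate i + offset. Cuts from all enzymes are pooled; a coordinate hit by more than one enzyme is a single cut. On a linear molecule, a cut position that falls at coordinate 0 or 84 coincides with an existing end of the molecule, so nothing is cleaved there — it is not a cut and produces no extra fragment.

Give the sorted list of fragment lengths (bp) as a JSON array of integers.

Site scan:
  SqiIV (CGTTAAC, off=6): starts [0, 69] → cuts [6, 75]
  JekV (TGGCCG, off=4): starts [55] → cuts [59]
  KluV (AGTTCAT, off=6): starts [7, 16, 30, 40] → cuts [13, 22, 36, 46]
  YnoIII (CTGTTTG, off=0): starts [61] → cuts [61]

Pooled cuts: [6, 13, 22, 36, 46, 59, 61, 75]

Fragment lengths:
  [0,6): 6 bp
  [6,13): 7 bp
  [13,22): 9 bp
  [22,36): 14 bp
  [36,46): 10 bp
  [46,59): 13 bp
  [59,61): 2 bp
  [61,75): 14 bp
  [75,84): 9 bp

[2,6,7,9,9,10,13,14,14]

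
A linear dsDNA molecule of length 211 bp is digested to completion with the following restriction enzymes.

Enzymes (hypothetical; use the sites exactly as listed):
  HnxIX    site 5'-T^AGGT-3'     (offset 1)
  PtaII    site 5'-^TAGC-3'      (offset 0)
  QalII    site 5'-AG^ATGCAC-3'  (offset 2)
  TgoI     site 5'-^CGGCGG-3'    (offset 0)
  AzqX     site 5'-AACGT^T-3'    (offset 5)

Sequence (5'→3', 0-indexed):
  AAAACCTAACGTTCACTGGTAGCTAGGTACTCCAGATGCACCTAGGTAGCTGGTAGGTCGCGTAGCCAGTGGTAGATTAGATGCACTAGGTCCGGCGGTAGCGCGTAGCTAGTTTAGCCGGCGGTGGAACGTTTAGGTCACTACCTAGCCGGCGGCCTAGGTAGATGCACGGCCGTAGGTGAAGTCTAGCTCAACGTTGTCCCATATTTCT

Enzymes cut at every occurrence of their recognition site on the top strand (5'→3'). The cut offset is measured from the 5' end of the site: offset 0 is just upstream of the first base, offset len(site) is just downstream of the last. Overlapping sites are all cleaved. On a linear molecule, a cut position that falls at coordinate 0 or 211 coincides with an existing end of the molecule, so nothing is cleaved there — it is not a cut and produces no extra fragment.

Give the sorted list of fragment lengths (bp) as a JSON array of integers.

[2,3,4,4,5,5,6,6,7,7,7,8,8,8,9,9,10,11,11,11,12,12,14,14,18]

Site scan:
  HnxIX (TAGGT, off=1): starts [23, 42, 53, 86, 133, 157, 175] → cuts [24, 43, 54, 87, 134, 158, 176]
  PtaII (TAGC, off=0): starts [19, 46, 62, 98, 105, 114, 145, 186] → cuts [19, 46, 62, 98, 105, 114, 145, 186]
  QalII (AGATGCAC, off=2): starts [33, 78, 162] → cuts [35, 80, 164]
  TgoI (CGGCGG, off=0): starts [92, 118, 149] → cuts [92, 118, 149]
  AzqX (AACGTT, off=5): starts [7, 127, 192] → cuts [12, 132, 197]

All cut coordinates (distinct, sorted): [12, 19, 24, 35, 43, 46, 54, 62, 80, 87, 92, 98, 105, 114, 118, 132, 134, 145, 149, 158, 164, 176, 186, 197]

Fragment lengths:
  [0,12): 12 bp
  [12,19): 7 bp
  [19,24): 5 bp
  [24,35): 11 bp
  [35,43): 8 bp
  [43,46): 3 bp
  [46,54): 8 bp
  [54,62): 8 bp
  [62,80): 18 bp
  [80,87): 7 bp
  [87,92): 5 bp
  [92,98): 6 bp
  [98,105): 7 bp
  [105,114): 9 bp
  [114,118): 4 bp
  [118,132): 14 bp
  [132,134): 2 bp
  [134,145): 11 bp
  [145,149): 4 bp
  [149,158): 9 bp
  [158,164): 6 bp
  [164,176): 12 bp
  [176,186): 10 bp
  [186,197): 11 bp
  [197,211): 14 bp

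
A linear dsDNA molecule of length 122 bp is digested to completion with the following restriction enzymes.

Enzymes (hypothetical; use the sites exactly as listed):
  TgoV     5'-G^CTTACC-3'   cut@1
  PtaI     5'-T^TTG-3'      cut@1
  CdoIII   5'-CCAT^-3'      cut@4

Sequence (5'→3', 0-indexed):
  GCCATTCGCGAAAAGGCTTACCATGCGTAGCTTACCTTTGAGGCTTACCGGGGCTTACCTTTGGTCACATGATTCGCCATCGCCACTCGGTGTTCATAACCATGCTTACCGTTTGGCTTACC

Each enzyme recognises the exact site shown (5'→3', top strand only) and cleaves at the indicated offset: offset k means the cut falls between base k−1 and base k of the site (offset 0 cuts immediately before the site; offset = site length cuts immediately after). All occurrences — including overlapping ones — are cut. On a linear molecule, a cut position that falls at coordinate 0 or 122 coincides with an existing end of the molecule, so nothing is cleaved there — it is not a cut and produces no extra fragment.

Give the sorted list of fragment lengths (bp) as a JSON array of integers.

[1,4,5,6,6,6,7,7,8,8,10,11,20,23]

Per-enzyme occurrences:
  TgoV (GCTTACC, off=1): starts [15, 29, 42, 52, 103, 115] → cuts [16, 30, 43, 53, 104, 116]
  PtaI (TTTG, off=1): starts [36, 59, 111] → cuts [37, 60, 112]
  CdoIII (CCAT, off=4): starts [1, 20, 76, 99] → cuts [5, 24, 80, 103]

All cut coordinates (distinct, sorted): [5, 16, 24, 30, 37, 43, 53, 60, 80, 103, 104, 112, 116]

Fragment lengths:
  [0,5): 5 bp
  [5,16): 11 bp
  [16,24): 8 bp
  [24,30): 6 bp
  [30,37): 7 bp
  [37,43): 6 bp
  [43,53): 10 bp
  [53,60): 7 bp
  [60,80): 20 bp
  [80,103): 23 bp
  [103,104): 1 bp
  [104,112): 8 bp
  [112,116): 4 bp
  [116,122): 6 bp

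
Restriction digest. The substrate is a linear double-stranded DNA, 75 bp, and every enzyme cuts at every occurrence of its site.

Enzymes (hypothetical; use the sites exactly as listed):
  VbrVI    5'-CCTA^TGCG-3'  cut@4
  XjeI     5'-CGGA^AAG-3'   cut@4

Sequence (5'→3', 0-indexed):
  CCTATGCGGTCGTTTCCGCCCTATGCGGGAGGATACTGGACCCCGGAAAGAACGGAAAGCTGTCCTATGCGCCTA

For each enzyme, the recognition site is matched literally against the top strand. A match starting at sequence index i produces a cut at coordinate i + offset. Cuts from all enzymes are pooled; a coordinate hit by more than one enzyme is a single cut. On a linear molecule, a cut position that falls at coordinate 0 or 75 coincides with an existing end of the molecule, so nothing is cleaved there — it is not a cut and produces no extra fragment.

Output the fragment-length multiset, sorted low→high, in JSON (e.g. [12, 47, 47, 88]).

[4,8,9,11,19,24]

Site scan:
  VbrVI CCTATGCG/4: at [0, 19, 63] ⇒ [4, 23, 67]
  XjeI CGGAAAG/4: at [43, 52] ⇒ [47, 56]

Pooled cuts: [4, 23, 47, 56, 67]

Fragment lengths:
  [0,4): 4 bp
  [4,23): 19 bp
  [23,47): 24 bp
  [47,56): 9 bp
  [56,67): 11 bp
  [67,75): 8 bp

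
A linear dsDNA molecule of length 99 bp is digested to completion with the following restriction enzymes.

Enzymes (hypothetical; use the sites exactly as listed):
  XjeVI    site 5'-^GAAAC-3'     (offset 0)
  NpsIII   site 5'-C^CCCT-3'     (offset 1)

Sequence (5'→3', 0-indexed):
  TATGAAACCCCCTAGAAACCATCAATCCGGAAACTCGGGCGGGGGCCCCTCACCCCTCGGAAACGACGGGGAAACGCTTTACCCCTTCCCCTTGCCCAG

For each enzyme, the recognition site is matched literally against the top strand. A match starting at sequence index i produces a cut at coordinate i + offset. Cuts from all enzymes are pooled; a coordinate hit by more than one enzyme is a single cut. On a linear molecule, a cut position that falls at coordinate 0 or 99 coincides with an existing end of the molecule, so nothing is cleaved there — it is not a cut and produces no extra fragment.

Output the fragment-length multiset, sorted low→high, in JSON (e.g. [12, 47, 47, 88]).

[3,5,6,6,6,7,11,11,12,15,17]

Per-enzyme occurrences:
  XjeVI (GAAAC, off=0): starts [3, 14, 29, 59, 70] → cuts [3, 14, 29, 59, 70]
  NpsIII (CCCCT, off=1): starts [8, 45, 52, 81, 87] → cuts [9, 46, 53, 82, 88]

All cut coordinates (distinct, sorted): [3, 9, 14, 29, 46, 53, 59, 70, 82, 88]

Fragment lengths:
  [0,3): 3 bp
  [3,9): 6 bp
  [9,14): 5 bp
  [14,29): 15 bp
  [29,46): 17 bp
  [46,53): 7 bp
  [53,59): 6 bp
  [59,70): 11 bp
  [70,82): 12 bp
  [82,88): 6 bp
  [88,99): 11 bp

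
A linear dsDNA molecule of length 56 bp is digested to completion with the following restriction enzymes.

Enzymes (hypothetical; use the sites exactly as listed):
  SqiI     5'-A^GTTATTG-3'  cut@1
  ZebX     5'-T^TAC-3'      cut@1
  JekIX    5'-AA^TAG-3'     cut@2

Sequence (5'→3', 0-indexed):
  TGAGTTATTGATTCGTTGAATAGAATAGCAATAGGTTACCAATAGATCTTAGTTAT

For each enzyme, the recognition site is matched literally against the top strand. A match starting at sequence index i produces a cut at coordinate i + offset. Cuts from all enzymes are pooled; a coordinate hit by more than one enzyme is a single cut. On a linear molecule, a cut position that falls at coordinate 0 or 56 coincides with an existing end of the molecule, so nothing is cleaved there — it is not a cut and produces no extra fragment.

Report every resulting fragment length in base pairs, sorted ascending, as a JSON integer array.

Site scan:
  SqiI AGTTATTG/1: at [2] ⇒ [3]
  ZebX TTAC/1: at [35] ⇒ [36]
  JekIX AATAG/2: at [18, 23, 29, 40] ⇒ [20, 25, 31, 42]

All cut coordinates (distinct, sorted): [3, 20, 25, 31, 36, 42]

Fragments:
  [0,3): 3 bp
  [3,20): 17 bp
  [20,25): 5 bp
  [25,31): 6 bp
  [31,36): 5 bp
  [36,42): 6 bp
  [42,56): 14 bp

[3,5,5,6,6,14,17]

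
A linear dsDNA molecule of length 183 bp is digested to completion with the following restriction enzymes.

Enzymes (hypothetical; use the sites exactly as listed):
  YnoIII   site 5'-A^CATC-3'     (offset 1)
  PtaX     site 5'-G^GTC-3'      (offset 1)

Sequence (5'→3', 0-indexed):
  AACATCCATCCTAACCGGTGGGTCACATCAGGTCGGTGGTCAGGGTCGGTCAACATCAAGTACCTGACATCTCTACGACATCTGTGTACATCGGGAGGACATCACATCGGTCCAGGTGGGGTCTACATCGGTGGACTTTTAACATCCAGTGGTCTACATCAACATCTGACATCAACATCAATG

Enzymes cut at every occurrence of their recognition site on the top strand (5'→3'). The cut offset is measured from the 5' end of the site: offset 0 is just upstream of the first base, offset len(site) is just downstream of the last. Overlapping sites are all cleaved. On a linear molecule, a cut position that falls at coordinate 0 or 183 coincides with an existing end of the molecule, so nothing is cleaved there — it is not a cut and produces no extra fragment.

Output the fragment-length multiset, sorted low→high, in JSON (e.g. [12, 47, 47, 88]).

[2,4,4,5,5,5,5,5,6,6,6,6,7,7,8,9,10,11,11,11,14,17,19]

Per-enzyme occurrences:
  YnoIII (ACATC, off=1): starts [1, 24, 52, 66, 77, 87, 98, 103, 124, 141, 155, 161, 168, 174] → cuts [2, 25, 53, 67, 78, 88, 99, 104, 125, 142, 156, 162, 169, 175]
  PtaX (GGTC, off=1): starts [20, 30, 37, 43, 47, 108, 119, 150] → cuts [21, 31, 38, 44, 48, 109, 120, 151]

All cut coordinates (distinct, sorted): [2, 21, 25, 31, 38, 44, 48, 53, 67, 78, 88, 99, 104, 109, 120, 125, 142, 151, 156, 162, 169, 175]

Fragments:
  [0,2): 2 bp
  [2,21): 19 bp
  [21,25): 4 bp
  [25,31): 6 bp
  [31,38): 7 bp
  [38,44): 6 bp
  [44,48): 4 bp
  [48,53): 5 bp
  [53,67): 14 bp
  [67,78): 11 bp
  [78,88): 10 bp
  [88,99): 11 bp
  [99,104): 5 bp
  [104,109): 5 bp
  [109,120): 11 bp
  [120,125): 5 bp
  [125,142): 17 bp
  [142,151): 9 bp
  [151,156): 5 bp
  [156,162): 6 bp
  [162,169): 7 bp
  [169,175): 6 bp
  [175,183): 8 bp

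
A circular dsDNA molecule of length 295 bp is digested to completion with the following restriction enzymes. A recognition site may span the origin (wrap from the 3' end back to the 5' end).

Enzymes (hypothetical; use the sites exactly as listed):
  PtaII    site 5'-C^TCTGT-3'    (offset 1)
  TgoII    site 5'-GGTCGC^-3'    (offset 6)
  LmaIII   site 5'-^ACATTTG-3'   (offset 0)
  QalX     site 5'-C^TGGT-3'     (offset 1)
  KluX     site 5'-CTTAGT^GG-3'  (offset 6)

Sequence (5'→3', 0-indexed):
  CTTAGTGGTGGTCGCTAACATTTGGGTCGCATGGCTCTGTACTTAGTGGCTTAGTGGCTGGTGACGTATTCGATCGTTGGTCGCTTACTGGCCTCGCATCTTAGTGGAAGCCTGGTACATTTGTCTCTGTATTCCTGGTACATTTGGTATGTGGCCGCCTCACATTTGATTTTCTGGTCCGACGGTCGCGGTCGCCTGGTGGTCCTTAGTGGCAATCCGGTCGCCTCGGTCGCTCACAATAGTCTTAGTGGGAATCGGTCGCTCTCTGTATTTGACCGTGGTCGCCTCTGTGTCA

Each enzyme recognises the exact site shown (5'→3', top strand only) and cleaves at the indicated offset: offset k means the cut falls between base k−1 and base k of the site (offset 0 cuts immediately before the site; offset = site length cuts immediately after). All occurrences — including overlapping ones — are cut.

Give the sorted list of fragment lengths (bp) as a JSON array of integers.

[1,1,2,2,3,4,4,5,6,7,8,9,9,9,10,12,13,13,13,14,14,15,15,16,21,21,22,26]

Scan for sites:
  PtaII (CTCTGT, off=1): starts [34, 124, 263, 285] → cuts [35, 125, 264, 286]
  TgoII (GGTCGC, off=6): starts [9, 24, 78, 183, 189, 218, 227, 256, 279] → cuts [15, 30, 84, 189, 195, 224, 233, 262, 285]
  LmaIII (ACATTTG, off=0): starts [17, 116, 139, 161] → cuts [17, 116, 139, 161]
  QalX (CTGGT, off=1): starts [57, 111, 134, 173, 195] → cuts [58, 112, 135, 174, 196]
  KluX (CTTAGTGG, off=6): starts [0, 41, 49, 99, 204, 243] → cuts [6, 47, 55, 105, 210, 249]

All cut coordinates (distinct, sorted): [6, 15, 17, 30, 35, 47, 55, 58, 84, 105, 112, 116, 125, 135, 139, 161, 174, 189, 195, 196, 210, 224, 233, 249, 262, 264, 285, 286]

Fragments:
  6→15: 9 bp
  15→17: 2 bp
  17→30: 13 bp
  30→35: 5 bp
  35→47: 12 bp
  47→55: 8 bp
  55→58: 3 bp
  58→84: 26 bp
  84→105: 21 bp
  105→112: 7 bp
  112→116: 4 bp
  116→125: 9 bp
  125→135: 10 bp
  135→139: 4 bp
  139→161: 22 bp
  161→174: 13 bp
  174→189: 15 bp
  189→195: 6 bp
  195→196: 1 bp
  196→210: 14 bp
  210→224: 14 bp
  224→233: 9 bp
  233→249: 16 bp
  249→262: 13 bp
  262→264: 2 bp
  264→285: 21 bp
  285→286: 1 bp
  286→6 (wrap): 295-286+6 = 15 bp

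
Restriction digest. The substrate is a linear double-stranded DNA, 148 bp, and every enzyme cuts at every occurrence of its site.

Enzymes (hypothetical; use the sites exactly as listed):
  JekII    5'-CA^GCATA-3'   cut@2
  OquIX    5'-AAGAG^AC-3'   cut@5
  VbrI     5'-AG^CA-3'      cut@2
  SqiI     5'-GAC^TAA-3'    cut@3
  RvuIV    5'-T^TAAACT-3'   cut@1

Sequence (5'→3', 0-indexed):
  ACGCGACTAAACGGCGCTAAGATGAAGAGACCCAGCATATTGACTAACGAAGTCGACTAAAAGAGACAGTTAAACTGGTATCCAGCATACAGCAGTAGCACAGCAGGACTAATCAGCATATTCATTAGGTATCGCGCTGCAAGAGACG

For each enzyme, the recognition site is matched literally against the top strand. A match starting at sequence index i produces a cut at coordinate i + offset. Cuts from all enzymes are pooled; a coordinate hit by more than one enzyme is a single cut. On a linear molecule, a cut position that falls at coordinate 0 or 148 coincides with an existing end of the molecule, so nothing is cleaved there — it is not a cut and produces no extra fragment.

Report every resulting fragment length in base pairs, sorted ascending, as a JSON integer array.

[1,1,1,3,5,5,5,6,6,6,7,7,8,9,13,14,22,29]

Per-enzyme occurrences:
  JekII (CAGCATA, off=2): starts [32, 82, 113] → cuts [34, 84, 115]
  OquIX (AAGAGAC, off=5): starts [24, 60, 140] → cuts [29, 65, 145]
  VbrI (AGCA, off=2): starts [33, 83, 90, 96, 101, 114] → cuts [35, 85, 92, 98, 103, 116]
  SqiI (GACTAA, off=3): starts [4, 41, 54, 106] → cuts [7, 44, 57, 109]
  RvuIV (TTAAACT, off=1): starts [69] → cuts [70]

All cut coordinates (distinct, sorted): [7, 29, 34, 35, 44, 57, 65, 70, 84, 85, 92, 98, 103, 109, 115, 116, 145]

Fragment lengths:
  [0,7): 7 bp
  [7,29): 22 bp
  [29,34): 5 bp
  [34,35): 1 bp
  [35,44): 9 bp
  [44,57): 13 bp
  [57,65): 8 bp
  [65,70): 5 bp
  [70,84): 14 bp
  [84,85): 1 bp
  [85,92): 7 bp
  [92,98): 6 bp
  [98,103): 5 bp
  [103,109): 6 bp
  [109,115): 6 bp
  [115,116): 1 bp
  [116,145): 29 bp
  [145,148): 3 bp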